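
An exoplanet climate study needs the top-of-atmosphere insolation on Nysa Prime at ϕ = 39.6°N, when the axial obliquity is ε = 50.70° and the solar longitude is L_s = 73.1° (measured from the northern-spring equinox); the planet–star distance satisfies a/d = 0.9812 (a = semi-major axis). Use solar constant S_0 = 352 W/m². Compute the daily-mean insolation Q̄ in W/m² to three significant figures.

Solar declination: sin δ = sin ε · sin L_s = sin 50.70° × sin 73.1° = 0.74042, so δ = +47.767°.
cos h₀ = −tan(+39.6°) tan(+47.767°) = -0.9113, h₀ = 2.7172 rad.
Bracket: h₀ sin ϕ sin δ + cos ϕ cos δ sin h₀ = 2.7172×0.63742×0.74042 + 0.77051×0.67214×0.41173 = 1.282406 + 0.213231 = 1.495637.
Inverse-square distance factor (a/d)² = 0.9812² = 0.962753.
Q̄ = (S_0/π) × 0.962753 × [bracket] = (352/π) × 0.962753 × 1.495637 = 161.3 W/m².

Q̄ ≈ 161 W/m²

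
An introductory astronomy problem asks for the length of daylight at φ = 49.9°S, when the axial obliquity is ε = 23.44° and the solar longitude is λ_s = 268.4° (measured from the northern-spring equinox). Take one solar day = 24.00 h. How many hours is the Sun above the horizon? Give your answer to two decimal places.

Solar declination: sin δ = sin ε · sin λ_s = sin 23.44° × sin 268.4° = -0.39763, so δ = -23.430°.
cos H₀ = −tan φ · tan δ = −tan(-49.9°) × tan(-23.430°) = -0.5146, so H₀ = 2.1114 rad = 120.97°.
Daylight = 2H₀/(2π) × 24.00 h = (2.1114/π) × 24.00 = 16.13 h.

16.13 h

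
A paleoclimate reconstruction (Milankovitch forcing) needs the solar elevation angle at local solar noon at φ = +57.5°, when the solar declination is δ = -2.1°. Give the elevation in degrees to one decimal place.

At local noon the hour angle is zero, so the zenith angle equals |φ − δ| = |+57.5° − (-2.100°)| = 59.600°.
Elevation = 90° − 59.600° = 30.4°.

30.4°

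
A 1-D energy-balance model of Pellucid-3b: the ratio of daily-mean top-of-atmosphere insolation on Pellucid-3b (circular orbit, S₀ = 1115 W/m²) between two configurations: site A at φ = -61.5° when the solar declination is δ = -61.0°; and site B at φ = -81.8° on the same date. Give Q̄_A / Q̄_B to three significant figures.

Q̄_A / Q̄_B ≈ 0.888

— Configuration A (φ=-61.5°):
cos H₀ = −tan(-61.5°) tan(-61.000°) = -3.3226 ≤ −1 ⇒ polar day, H₀ = π.
Bracket: H₀ sin φ sin δ + cos φ cos δ sin H₀ = 3.1416×-0.87882×-0.87462 + 0.47716×0.48481×0.00000 = 2.414739 + 0.000000 = 2.414739.
Q̄ = (S₀/π) × [bracket] = (1115/π) × 2.414739 = 857.03 W/m².
— Configuration B (φ=-81.8°):
cos H₀ = −tan(-81.8°) tan(-61.000°) = -12.5192 ≤ −1 ⇒ polar day, H₀ = π.
Bracket: H₀ sin φ sin δ + cos φ cos δ sin H₀ = 3.1416×-0.98978×-0.87462 + 0.14263×0.48481×0.00000 = 2.719625 + 0.000000 = 2.719625.
Q̄ = (S₀/π) × [bracket] = (1115/π) × 2.719625 = 965.24 W/m².
Ratio Q̄_A / Q̄_B = 857.03 / 965.24 = 0.8879.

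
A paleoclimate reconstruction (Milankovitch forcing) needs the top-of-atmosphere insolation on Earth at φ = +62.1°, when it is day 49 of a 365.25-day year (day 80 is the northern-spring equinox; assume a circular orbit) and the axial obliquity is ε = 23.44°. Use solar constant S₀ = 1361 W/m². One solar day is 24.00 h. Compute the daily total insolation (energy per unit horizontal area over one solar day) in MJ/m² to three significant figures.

7.97 MJ/m²

Solar longitude: λ_s = 360° × (49 − 80)/365.25 = -30.554°, i.e. -30.554° + 360° = 329.446°.
sin δ = sin 23.44° × sin 329.446° = -0.20222, so δ = -11.667°.
cos H₀ = −tan(+62.1°) tan(-11.667°) = 0.3900, H₀ = 1.1702 rad.
Bracket: H₀ sin φ sin δ + cos φ cos δ sin H₀ = 1.1702×0.88377×-0.20222 + 0.46793×0.97934×0.92082 = -0.209133 + 0.421977 = 0.212844.
Q̄ = (S₀/π) × [bracket] = (1361/π) × 0.212844 = 92.208 W/m².
Daily total = Q̄ × 24.00 h × 3600 s/h = 92.208 × 24.00 × 3600 / 10⁶ = 7.967 MJ/m².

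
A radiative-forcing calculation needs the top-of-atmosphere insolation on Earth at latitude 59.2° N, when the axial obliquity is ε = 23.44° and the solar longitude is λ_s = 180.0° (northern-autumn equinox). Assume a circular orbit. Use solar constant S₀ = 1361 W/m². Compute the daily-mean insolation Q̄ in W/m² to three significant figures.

Solar declination: sin δ = sin ε · sin λ_s = sin 23.44° × sin 180.0° = 0.00000, so δ = +0.000°.
cos H₀ = −tan(+59.2°) tan(+0.000°) = -0.0000, H₀ = 1.5708 rad.
Bracket: H₀ sin φ sin δ + cos φ cos δ sin H₀ = 1.5708×0.85896×0.00000 + 0.51204×1.00000×1.00000 = 0.000000 + 0.512040 = 0.512040.
Q̄ = (S₀/π) × [bracket] = (1361/π) × 0.512040 = 221.8 W/m².

Q̄ ≈ 222 W/m²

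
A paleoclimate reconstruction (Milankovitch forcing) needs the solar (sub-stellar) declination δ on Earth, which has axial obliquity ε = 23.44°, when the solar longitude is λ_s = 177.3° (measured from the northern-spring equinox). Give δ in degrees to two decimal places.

sin δ = sin ε · sin λ_s = sin 23.44° × sin 177.3° = 0.018738.
δ = arcsin(0.018738) = +1.07°.

δ = +1.07°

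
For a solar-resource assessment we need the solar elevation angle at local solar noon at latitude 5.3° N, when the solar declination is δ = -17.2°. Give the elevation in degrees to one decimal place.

67.5°

At local noon the hour angle is zero, so the zenith angle equals |φ − δ| = |+5.3° − (-17.200°)| = 22.500°.
Elevation = 90° − 22.500° = 67.5°.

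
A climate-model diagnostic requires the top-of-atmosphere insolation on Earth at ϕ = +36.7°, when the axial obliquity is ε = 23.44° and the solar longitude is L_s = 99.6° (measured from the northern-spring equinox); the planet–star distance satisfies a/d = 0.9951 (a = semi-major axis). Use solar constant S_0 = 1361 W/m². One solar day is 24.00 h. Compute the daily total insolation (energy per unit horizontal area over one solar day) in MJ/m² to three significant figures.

Solar declination: sin δ = sin ε · sin L_s = sin 23.44° × sin 99.6° = 0.39222, so δ = +23.093°.
cos h₀ = −tan(+36.7°) tan(+23.093°) = -0.3178, h₀ = 1.8942 rad.
Bracket: h₀ sin ϕ sin δ + cos ϕ cos δ sin h₀ = 1.8942×0.59763×0.39222 + 0.80178×0.91987×0.94815 = 0.444005 + 0.699292 = 1.143297.
Inverse-square distance factor (a/d)² = 0.9951² = 0.990224.
Q̄ = (S_0/π) × 0.990224 × [bracket] = (1361/π) × 0.990224 × 1.143297 = 490.46 W/m².
Daily total = Q̄ × 24.00 h × 3600 s/h = 490.46 × 24.00 × 3600 / 10⁶ = 42.38 MJ/m².

42.4 MJ/m²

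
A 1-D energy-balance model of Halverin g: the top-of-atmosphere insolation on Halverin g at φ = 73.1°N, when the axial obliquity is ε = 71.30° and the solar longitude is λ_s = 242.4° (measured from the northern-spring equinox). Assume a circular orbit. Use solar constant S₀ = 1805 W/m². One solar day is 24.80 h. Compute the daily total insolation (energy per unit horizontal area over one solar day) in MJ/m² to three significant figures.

0.00 MJ/m²

Solar declination: sin δ = sin ε · sin λ_s = sin 71.30° × sin 242.4° = -0.83942, so δ = -57.079°.
cos H₀ = −tan(+73.1°) tan(-57.079°) = 5.0836 ≥ 1 ⇒ polar night, H₀ = 0 and Q̄ = 0.
Daily total = Q̄ × 24.80 h × 3600 s/h = 0.00 MJ/m².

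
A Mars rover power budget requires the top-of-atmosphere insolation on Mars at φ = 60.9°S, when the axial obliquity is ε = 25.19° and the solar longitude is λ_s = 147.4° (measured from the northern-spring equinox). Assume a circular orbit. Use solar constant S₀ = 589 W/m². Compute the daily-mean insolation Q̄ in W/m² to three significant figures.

Q̄ ≈ 37.8 W/m²

Solar declination: sin δ = sin ε · sin λ_s = sin 25.19° × sin 147.4° = 0.22931, so δ = +13.257°.
cos H₀ = −tan(-60.9°) tan(+13.257°) = 0.4233, H₀ = 1.1337 rad.
Bracket: H₀ sin φ sin δ + cos φ cos δ sin H₀ = 1.1337×-0.87377×0.22931 + 0.48634×0.97335×0.90600 = -0.227153 + 0.428881 = 0.201728.
Q̄ = (S₀/π) × [bracket] = (589/π) × 0.201728 = 37.82 W/m².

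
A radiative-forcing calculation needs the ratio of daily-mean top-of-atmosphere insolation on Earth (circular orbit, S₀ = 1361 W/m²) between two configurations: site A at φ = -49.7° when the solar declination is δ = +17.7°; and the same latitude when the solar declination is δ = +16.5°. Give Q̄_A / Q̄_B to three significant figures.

Q̄_A / Q̄_B ≈ 0.931

— Configuration A (φ=-49.7°):
cos H₀ = −tan(-49.7°) tan(+17.700°) = 0.3763, H₀ = 1.1850 rad.
Bracket: H₀ sin φ sin δ + cos φ cos δ sin H₀ = 1.1850×-0.76267×0.30403 + 0.64679×0.95266×0.92649 = -0.274771 + 0.570876 = 0.296105.
Q̄ = (S₀/π) × [bracket] = (1361/π) × 0.296105 = 128.28 W/m².
— Configuration B (φ=-49.7°):
cos H₀ = −tan(-49.7°) tan(+16.500°) = 0.3493, H₀ = 1.2140 rad.
Bracket: H₀ sin φ sin δ + cos φ cos δ sin H₀ = 1.2140×-0.76267×0.28402 + 0.64679×0.95882×0.93702 = -0.262969 + 0.581098 = 0.318129.
Q̄ = (S₀/π) × [bracket] = (1361/π) × 0.318129 = 137.82 W/m².
Ratio Q̄_A / Q̄_B = 128.28 / 137.82 = 0.9308.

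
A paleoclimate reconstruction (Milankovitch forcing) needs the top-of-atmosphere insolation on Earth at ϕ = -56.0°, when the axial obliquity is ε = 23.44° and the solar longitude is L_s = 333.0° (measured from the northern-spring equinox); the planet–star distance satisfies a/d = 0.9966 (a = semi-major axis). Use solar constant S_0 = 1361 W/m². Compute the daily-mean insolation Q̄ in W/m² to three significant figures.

Q̄ ≈ 347 W/m²

Solar declination: sin δ = sin ε · sin L_s = sin 23.44° × sin 333.0° = -0.18059, so δ = -10.404°.
cos h₀ = −tan(-56.0°) tan(-10.404°) = -0.2722, h₀ = 1.8465 rad.
Bracket: h₀ sin ϕ sin δ + cos ϕ cos δ sin h₀ = 1.8465×-0.82904×-0.18059 + 0.55919×0.98356×0.96224 = 0.276451 + 0.529229 = 0.805680.
Inverse-square distance factor (a/d)² = 0.9966² = 0.993212.
Q̄ = (S_0/π) × 0.993212 × [bracket] = (1361/π) × 0.993212 × 0.805680 = 346.7 W/m².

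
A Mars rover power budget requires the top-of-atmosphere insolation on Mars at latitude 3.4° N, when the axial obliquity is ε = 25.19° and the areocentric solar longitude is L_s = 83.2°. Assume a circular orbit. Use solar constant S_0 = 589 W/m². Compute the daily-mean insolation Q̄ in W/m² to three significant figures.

sin δ = sin 25.19° × sin 83.2° = 0.42263, so δ = +25.001°.
cos h₀ = −tan(+3.4°) tan(+25.001°) = -0.0277, h₀ = 1.5985 rad.
Bracket: h₀ sin ϕ sin δ + cos ϕ cos δ sin h₀ = 1.5985×0.05931×0.42263 + 0.99824×0.90630×0.99962 = 0.040068 + 0.904361 = 0.944429.
Q̄ = (S_0/π) × [bracket] = (589/π) × 0.944429 = 177.1 W/m².

Q̄ ≈ 177 W/m²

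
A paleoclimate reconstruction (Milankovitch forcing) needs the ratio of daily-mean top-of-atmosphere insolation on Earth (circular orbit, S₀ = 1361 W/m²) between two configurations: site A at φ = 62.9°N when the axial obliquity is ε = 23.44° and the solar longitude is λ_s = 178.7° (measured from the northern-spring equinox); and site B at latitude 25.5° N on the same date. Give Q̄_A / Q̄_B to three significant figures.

Q̄_A / Q̄_B ≈ 0.515

— Configuration A (φ=+62.9°):
Solar declination: sin δ = sin ε · sin λ_s = sin 23.44° × sin 178.7° = 0.00902, so δ = +0.517°.
cos H₀ = −tan(+62.9°) tan(+0.517°) = -0.0176, H₀ = 1.5884 rad.
Bracket: H₀ sin φ sin δ + cos φ cos δ sin H₀ = 1.5884×0.89021×0.00902 + 0.45554×0.99996×0.99984 = 0.012754 + 0.455449 = 0.468203.
Q̄ = (S₀/π) × [bracket] = (1361/π) × 0.468203 = 202.83 W/m².
— Configuration B (φ=+25.5°):
cos H₀ = −tan(+25.5°) tan(+0.517°) = -0.0043, H₀ = 1.5751 rad.
Bracket: H₀ sin φ sin δ + cos φ cos δ sin H₀ = 1.5751×0.43051×0.00902 + 0.90259×0.99996×0.99999 = 0.006116 + 0.902545 = 0.908661.
Q̄ = (S₀/π) × [bracket] = (1361/π) × 0.908661 = 393.65 W/m².
Ratio Q̄_A / Q̄_B = 202.83 / 393.65 = 0.5153.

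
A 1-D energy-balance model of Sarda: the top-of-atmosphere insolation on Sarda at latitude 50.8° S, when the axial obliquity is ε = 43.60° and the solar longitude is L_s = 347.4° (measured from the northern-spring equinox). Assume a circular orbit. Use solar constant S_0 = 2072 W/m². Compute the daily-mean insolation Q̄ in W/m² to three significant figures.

Solar declination: sin δ = sin ε · sin L_s = sin 43.60° × sin 347.4° = -0.15044, so δ = -8.652°.
cos h₀ = −tan(-50.8°) tan(-8.652°) = -0.1866, h₀ = 1.7585 rad.
Bracket: h₀ sin ϕ sin δ + cos ϕ cos δ sin h₀ = 1.7585×-0.77494×-0.15044 + 0.63203×0.98862×0.98244 = 0.205009 + 0.613865 = 0.818874.
Q̄ = (S_0/π) × [bracket] = (2072/π) × 0.818874 = 540.1 W/m².

Q̄ ≈ 540 W/m²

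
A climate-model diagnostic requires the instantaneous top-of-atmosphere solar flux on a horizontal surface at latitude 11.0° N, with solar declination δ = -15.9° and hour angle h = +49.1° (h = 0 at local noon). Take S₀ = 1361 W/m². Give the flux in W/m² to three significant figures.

cos θ_z = sin φ sin δ + cos φ cos δ cos h = -0.052274 + 0.618122 = 0.565848.
Flux = S₀ · cos θ_z = 1361 × 0.565848 = 770.1 W/m².

770 W/m²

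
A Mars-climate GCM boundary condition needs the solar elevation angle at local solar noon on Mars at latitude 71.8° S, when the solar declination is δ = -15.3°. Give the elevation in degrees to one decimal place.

33.5°

At local noon the hour angle is zero, so the zenith angle equals |ϕ − δ| = |-71.8° − (-15.300°)| = 56.500°.
Elevation = 90° − 56.500° = 33.5°.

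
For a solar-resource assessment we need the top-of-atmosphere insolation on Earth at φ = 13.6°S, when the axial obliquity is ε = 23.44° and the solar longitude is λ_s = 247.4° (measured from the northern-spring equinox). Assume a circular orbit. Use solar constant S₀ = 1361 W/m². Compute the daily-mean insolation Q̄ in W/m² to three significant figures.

Solar declination: sin δ = sin ε · sin λ_s = sin 23.44° × sin 247.4° = -0.36724, so δ = -21.546°.
cos H₀ = −tan(-13.6°) tan(-21.546°) = -0.0955, H₀ = 1.6665 rad.
Bracket: H₀ sin φ sin δ + cos φ cos δ sin H₀ = 1.6665×-0.23514×-0.36724 + 0.97196×0.93013×0.99543 = 0.143907 + 0.899918 = 1.043825.
Q̄ = (S₀/π) × [bracket] = (1361/π) × 1.043825 = 452.2 W/m².

Q̄ ≈ 452 W/m²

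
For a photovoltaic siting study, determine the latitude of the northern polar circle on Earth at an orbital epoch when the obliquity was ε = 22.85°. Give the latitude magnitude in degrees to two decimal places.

The polar circle is the lowest latitude that experiences at least one full rotation of continuous daylight at the northern-summer solstice; it lies at |φ| = 90° − ε = 90° − 22.85° = 67.15°.

67.15°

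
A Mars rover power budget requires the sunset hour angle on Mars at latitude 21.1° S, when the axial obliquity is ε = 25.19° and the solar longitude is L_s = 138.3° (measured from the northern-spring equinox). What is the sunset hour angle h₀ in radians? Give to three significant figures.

h₀ = 1.46 rad

Solar declination: sin δ = sin ε · sin L_s = sin 25.19° × sin 138.3° = 0.28314, so δ = +16.447°.
cos h₀ = −tan ϕ · tan δ = −tan(-21.1°) × tan(+16.447°) = 0.1139, so h₀ = 1.4566 rad = 83.46°.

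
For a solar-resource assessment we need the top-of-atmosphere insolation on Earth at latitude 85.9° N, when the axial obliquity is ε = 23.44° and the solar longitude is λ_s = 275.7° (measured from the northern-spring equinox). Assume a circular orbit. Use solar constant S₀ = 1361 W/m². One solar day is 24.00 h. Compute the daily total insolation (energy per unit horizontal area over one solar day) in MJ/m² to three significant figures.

0.00 MJ/m²

Solar declination: sin δ = sin ε · sin λ_s = sin 23.44° × sin 275.7° = -0.39582, so δ = -23.317°.
cos H₀ = −tan(+85.9°) tan(-23.317°) = 6.0131 ≥ 1 ⇒ polar night, H₀ = 0 and Q̄ = 0.
Daily total = Q̄ × 24.00 h × 3600 s/h = 0.00 MJ/m².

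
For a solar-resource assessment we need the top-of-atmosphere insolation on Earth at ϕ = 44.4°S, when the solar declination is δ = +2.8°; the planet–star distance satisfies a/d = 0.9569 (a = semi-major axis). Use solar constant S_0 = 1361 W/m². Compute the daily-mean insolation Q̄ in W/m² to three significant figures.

Q̄ ≈ 262 W/m²

cos h₀ = −tan(-44.4°) tan(+2.800°) = 0.0479, h₀ = 1.5229 rad.
Bracket: h₀ sin ϕ sin δ + cos ϕ cos δ sin h₀ = 1.5229×-0.69966×0.04885 + 0.71447×0.99881×0.99885 = -0.052050 + 0.712799 = 0.660749.
Inverse-square distance factor (a/d)² = 0.9569² = 0.915658.
Q̄ = (S_0/π) × 0.915658 × [bracket] = (1361/π) × 0.915658 × 0.660749 = 262.1 W/m².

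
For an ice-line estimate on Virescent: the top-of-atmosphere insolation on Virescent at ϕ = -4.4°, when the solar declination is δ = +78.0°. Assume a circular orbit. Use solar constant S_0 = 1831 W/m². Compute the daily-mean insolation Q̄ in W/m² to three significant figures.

cos h₀ = −tan(-4.4°) tan(+78.000°) = 0.3620, h₀ = 1.2004 rad.
Bracket: h₀ sin ϕ sin δ + cos ϕ cos δ sin h₀ = 1.2004×-0.07672×0.97815 + 0.99705×0.20791×0.93218 = -0.090082 + 0.193238 = 0.103156.
Q̄ = (S_0/π) × [bracket] = (1831/π) × 0.103156 = 60.12 W/m².

Q̄ ≈ 60.1 W/m²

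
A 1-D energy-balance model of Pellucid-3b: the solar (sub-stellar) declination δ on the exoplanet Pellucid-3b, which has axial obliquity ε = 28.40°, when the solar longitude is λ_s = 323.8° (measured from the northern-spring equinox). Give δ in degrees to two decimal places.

sin δ = sin ε · sin λ_s = sin 28.40° × sin 323.8° = -0.280906.
δ = arcsin(-0.280906) = -16.31°.

δ = -16.31°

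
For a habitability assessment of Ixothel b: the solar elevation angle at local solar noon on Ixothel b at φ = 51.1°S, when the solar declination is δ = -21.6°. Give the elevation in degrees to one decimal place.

At local noon the hour angle is zero, so the zenith angle equals |φ − δ| = |-51.1° − (-21.600°)| = 29.500°.
Elevation = 90° − 29.500° = 60.5°.

60.5°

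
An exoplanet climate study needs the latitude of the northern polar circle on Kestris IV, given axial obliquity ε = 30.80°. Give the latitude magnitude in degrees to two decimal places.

The polar circle is the lowest latitude that experiences at least one full rotation of continuous daylight at the northern-summer solstice; it lies at |φ| = 90° − ε = 90° − 30.80° = 59.20°.

59.20°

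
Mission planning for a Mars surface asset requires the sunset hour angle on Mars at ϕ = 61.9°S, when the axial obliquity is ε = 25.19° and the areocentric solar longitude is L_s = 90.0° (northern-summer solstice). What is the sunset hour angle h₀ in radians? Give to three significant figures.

sin δ = sin 25.19° × sin 90.0° = 0.42562, so δ = +25.190°.
cos h₀ = −tan ϕ · tan δ = −tan(-61.9°) × tan(+25.190°) = 0.8809, so h₀ = 0.4931 rad = 28.25°.

h₀ = 0.493 rad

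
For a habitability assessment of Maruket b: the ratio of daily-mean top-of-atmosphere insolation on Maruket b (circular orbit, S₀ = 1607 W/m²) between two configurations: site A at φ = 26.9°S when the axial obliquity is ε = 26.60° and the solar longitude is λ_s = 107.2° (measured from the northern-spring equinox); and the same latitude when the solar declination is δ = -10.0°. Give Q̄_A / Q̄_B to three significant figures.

— Configuration A (φ=-26.9°):
Solar declination: sin δ = sin ε · sin λ_s = sin 26.60° × sin 107.2° = 0.42773, so δ = +25.324°.
cos H₀ = −tan(-26.9°) tan(+25.324°) = 0.2401, H₀ = 1.3284 rad.
Bracket: H₀ sin φ sin δ + cos φ cos δ sin H₀ = 1.3284×-0.45243×0.42773 + 0.89180×0.90390×0.97076 = -0.257069 + 0.782528 = 0.525459.
Q̄ = (S₀/π) × [bracket] = (1607/π) × 0.525459 = 268.78 W/m².
— Configuration B (φ=-26.9°):
cos H₀ = −tan(-26.9°) tan(-10.000°) = -0.0895, H₀ = 1.6604 rad.
Bracket: H₀ sin φ sin δ + cos φ cos δ sin H₀ = 1.6604×-0.45243×-0.17365 + 0.89180×0.98481×0.99599 = 0.130448 + 0.874732 = 1.005180.
Q̄ = (S₀/π) × [bracket] = (1607/π) × 1.005180 = 514.17 W/m².
Ratio Q̄_A / Q̄_B = 268.78 / 514.17 = 0.5227.

Q̄_A / Q̄_B ≈ 0.523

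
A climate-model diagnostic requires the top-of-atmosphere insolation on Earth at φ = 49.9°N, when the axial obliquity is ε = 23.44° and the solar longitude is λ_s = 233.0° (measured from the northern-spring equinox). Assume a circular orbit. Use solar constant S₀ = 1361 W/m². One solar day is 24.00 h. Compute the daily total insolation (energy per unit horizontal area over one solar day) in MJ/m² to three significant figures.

Solar declination: sin δ = sin ε · sin λ_s = sin 23.44° × sin 233.0° = -0.31769, so δ = -18.523°.
cos H₀ = −tan(+49.9°) tan(-18.523°) = 0.3979, H₀ = 1.1616 rad.
Bracket: H₀ sin φ sin δ + cos φ cos δ sin H₀ = 1.1616×0.76492×-0.31769 + 0.64412×0.94820×0.91744 = -0.282277 + 0.560331 = 0.278054.
Q̄ = (S₀/π) × [bracket] = (1361/π) × 0.278054 = 120.46 W/m².
Daily total = Q̄ × 24.00 h × 3600 s/h = 120.46 × 24.00 × 3600 / 10⁶ = 10.41 MJ/m².

10.4 MJ/m²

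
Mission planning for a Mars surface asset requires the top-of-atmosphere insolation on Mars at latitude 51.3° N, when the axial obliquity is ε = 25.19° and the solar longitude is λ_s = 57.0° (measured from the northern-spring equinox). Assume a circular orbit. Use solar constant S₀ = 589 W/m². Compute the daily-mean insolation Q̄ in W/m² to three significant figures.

Solar declination: sin δ = sin ε · sin λ_s = sin 25.19° × sin 57.0° = 0.35696, so δ = +20.913°.
cos H₀ = −tan(+51.3°) tan(+20.913°) = -0.4770, H₀ = 2.0680 rad.
Bracket: H₀ sin φ sin δ + cos φ cos δ sin H₀ = 2.0680×0.78043×0.35696 + 0.62524×0.93412×0.87892 = 0.576108 + 0.513333 = 1.089441.
Q̄ = (S₀/π) × [bracket] = (589/π) × 1.089441 = 204.3 W/m².

Q̄ ≈ 204 W/m²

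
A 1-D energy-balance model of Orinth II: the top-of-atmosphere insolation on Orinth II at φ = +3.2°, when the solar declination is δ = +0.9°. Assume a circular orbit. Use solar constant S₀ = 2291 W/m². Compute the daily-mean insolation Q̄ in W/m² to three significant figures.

Q̄ ≈ 729 W/m²

cos H₀ = −tan(+3.2°) tan(+0.900°) = -0.0009, H₀ = 1.5717 rad.
Bracket: H₀ sin φ sin δ + cos φ cos δ sin H₀ = 1.5717×0.05582×0.01571 + 0.99844×0.99988×1.00000 = 0.001378 + 0.998320 = 0.999698.
Q̄ = (S₀/π) × [bracket] = (2291/π) × 0.999698 = 729.0 W/m².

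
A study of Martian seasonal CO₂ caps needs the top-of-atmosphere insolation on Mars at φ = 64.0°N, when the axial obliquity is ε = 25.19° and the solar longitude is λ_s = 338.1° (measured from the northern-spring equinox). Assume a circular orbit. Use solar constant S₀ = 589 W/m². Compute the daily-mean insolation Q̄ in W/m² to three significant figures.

Solar declination: sin δ = sin ε · sin λ_s = sin 25.19° × sin 338.1° = -0.15875, so δ = -9.134°.
cos H₀ = −tan(+64.0°) tan(-9.134°) = 0.3297, H₀ = 1.2348 rad.
Bracket: H₀ sin φ sin δ + cos φ cos δ sin H₀ = 1.2348×0.89879×-0.15875 + 0.43837×0.98732×0.94410 = -0.176185 + 0.408617 = 0.232432.
Q̄ = (S₀/π) × [bracket] = (589/π) × 0.232432 = 43.58 W/m².

Q̄ ≈ 43.6 W/m²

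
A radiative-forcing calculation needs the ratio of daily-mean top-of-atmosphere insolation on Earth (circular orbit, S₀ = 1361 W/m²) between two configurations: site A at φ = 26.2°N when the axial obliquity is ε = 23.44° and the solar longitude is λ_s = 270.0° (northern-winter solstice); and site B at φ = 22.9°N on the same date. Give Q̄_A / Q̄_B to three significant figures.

Q̄_A / Q̄_B ≈ 0.919

— Configuration A (φ=+26.2°):
Solar declination: sin δ = sin ε · sin λ_s = sin 23.44° × sin 270.0° = -0.39779, so δ = -23.440°.
cos H₀ = −tan(+26.2°) tan(-23.440°) = 0.2133, H₀ = 1.3558 rad.
Bracket: H₀ sin φ sin δ + cos φ cos δ sin H₀ = 1.3558×0.44151×-0.39779 + 0.89726×0.91748×0.97698 = -0.238117 + 0.804268 = 0.566151.
Q̄ = (S₀/π) × [bracket] = (1361/π) × 0.566151 = 245.27 W/m².
— Configuration B (φ=+22.9°):
cos H₀ = −tan(+22.9°) tan(-23.440°) = 0.1831, H₀ = 1.3866 rad.
Bracket: H₀ sin φ sin δ + cos φ cos δ sin H₀ = 1.3866×0.38912×-0.39779 + 0.92119×0.91748×0.98309 = -0.214629 + 0.830882 = 0.616253.
Q̄ = (S₀/π) × [bracket] = (1361/π) × 0.616253 = 266.97 W/m².
Ratio Q̄_A / Q̄_B = 245.27 / 266.97 = 0.9187.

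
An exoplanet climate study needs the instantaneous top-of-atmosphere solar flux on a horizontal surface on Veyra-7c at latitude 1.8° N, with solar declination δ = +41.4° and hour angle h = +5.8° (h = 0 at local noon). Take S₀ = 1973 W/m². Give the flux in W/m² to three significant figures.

1.51e+03 W/m²

cos θ_z = sin φ sin δ + cos φ cos δ cos h = 0.020772 + 0.745903 = 0.766675.
Flux = S₀ · cos θ_z = 1973 × 0.766675 = 1513 W/m².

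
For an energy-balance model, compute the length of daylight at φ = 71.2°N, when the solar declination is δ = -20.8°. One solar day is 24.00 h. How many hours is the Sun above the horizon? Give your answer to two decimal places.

cos H₀ = −tan φ · tan δ = 1.1158 ≥ 1, so the Sun never rises (polar night) and H₀ = 0.
Daylight = 2H₀/(2π) × 24.00 h = (0.0000/π) × 24.00 = 0.00 h.

0.00 h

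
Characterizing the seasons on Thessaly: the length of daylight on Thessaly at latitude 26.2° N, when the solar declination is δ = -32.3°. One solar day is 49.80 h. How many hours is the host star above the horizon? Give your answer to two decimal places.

19.89 h

cos h₀ = −tan ϕ · tan δ = −tan(+26.2°) × tan(-32.300°) = 0.3111, so h₀ = 1.2545 rad = 71.88°.
Daylight = 2h₀/(2π) × 49.80 h = (1.2545/π) × 49.80 = 19.89 h.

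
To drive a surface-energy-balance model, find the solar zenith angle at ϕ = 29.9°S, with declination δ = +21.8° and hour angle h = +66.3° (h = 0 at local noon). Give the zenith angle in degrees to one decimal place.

θ_z = 82.0°

cos θ_z = sin ϕ sin δ + cos ϕ cos δ cos h = -0.185122 + 0.323528 = 0.138406.
θ_z = arccos(0.138406) = 82.0°.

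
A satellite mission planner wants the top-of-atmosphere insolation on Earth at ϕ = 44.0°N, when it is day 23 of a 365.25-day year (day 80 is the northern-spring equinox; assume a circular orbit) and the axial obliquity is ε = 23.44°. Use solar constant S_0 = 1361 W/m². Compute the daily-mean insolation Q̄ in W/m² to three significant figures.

Q̄ ≈ 155 W/m²

Solar longitude: L_s = 360° × (23 − 80)/365.25 = -56.181°, i.e. -56.181° + 360° = 303.819°.
sin δ = sin 23.44° × sin 303.819° = -0.33048, so δ = -19.298°.
cos h₀ = −tan(+44.0°) tan(-19.298°) = 0.3381, h₀ = 1.2259 rad.
Bracket: h₀ sin ϕ sin δ + cos ϕ cos δ sin h₀ = 1.2259×0.69466×-0.33048 + 0.71934×0.94381×0.94110 = -0.281431 + 0.638932 = 0.357501.
Q̄ = (S_0/π) × [bracket] = (1361/π) × 0.357501 = 154.9 W/m².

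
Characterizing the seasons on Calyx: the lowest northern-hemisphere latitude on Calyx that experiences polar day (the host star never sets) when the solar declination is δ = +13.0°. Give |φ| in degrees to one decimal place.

Polar day requires cos H₀ = −tan φ tan δ ≤ −1, i.e. tan φ tan δ ≥ 1.
The boundary is |tan φ| · |tan δ| = 1, so |φ| = 90° − |δ| = 90° − 13.0° = 77.0° in the northern hemisphere.

|φ| = 77.0°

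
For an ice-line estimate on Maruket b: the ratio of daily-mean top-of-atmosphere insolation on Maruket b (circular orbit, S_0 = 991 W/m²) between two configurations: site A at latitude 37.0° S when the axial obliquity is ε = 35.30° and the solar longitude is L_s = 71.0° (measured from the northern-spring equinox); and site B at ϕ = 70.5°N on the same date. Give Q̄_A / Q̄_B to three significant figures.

— Configuration A (ϕ=-37.0°):
Solar declination: sin δ = sin ε · sin L_s = sin 35.30° × sin 71.0° = 0.54638, so δ = +33.119°.
cos h₀ = −tan(-37.0°) tan(+33.119°) = 0.4916, h₀ = 1.0569 rad.
Bracket: h₀ sin ϕ sin δ + cos ϕ cos δ sin h₀ = 1.0569×-0.60182×0.54638 + 0.79864×0.83754×0.87083 = -0.347532 + 0.582492 = 0.234960.
Q̄ = (S_0/π) × [bracket] = (991/π) × 0.234960 = 74.117 W/m².
— Configuration B (ϕ=+70.5°):
cos h₀ = −tan(+70.5°) tan(+33.119°) = -1.8422 ≤ −1 ⇒ polar day, h₀ = π.
Bracket: h₀ sin ϕ sin δ + cos ϕ cos δ sin h₀ = 3.1416×0.94264×0.54638 + 0.33381×0.83754×0.00000 = 1.618049 + 0.000000 = 1.618049.
Q̄ = (S_0/π) × [bracket] = (991/π) × 1.618049 = 510.41 W/m².
Ratio Q̄_A / Q̄_B = 74.117 / 510.41 = 0.1452.

Q̄_A / Q̄_B ≈ 0.145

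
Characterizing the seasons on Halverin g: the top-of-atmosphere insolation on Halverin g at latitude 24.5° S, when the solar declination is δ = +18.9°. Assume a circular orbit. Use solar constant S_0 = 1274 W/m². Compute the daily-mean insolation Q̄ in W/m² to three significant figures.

cos h₀ = −tan(-24.5°) tan(+18.900°) = 0.1560, h₀ = 1.4141 rad.
Bracket: h₀ sin ϕ sin δ + cos ϕ cos δ sin h₀ = 1.4141×-0.41469×0.32392 + 0.90996×0.94609×0.98775 = -0.189951 + 0.850358 = 0.660407.
Q̄ = (S_0/π) × [bracket] = (1274/π) × 0.660407 = 267.8 W/m².

Q̄ ≈ 268 W/m²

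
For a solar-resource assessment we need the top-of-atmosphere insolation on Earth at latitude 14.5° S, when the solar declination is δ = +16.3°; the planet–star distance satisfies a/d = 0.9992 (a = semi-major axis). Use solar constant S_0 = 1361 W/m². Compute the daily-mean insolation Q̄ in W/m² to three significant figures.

cos h₀ = −tan(-14.5°) tan(+16.300°) = 0.0756, h₀ = 1.4951 rad.
Bracket: h₀ sin ϕ sin δ + cos ϕ cos δ sin h₀ = 1.4951×-0.25038×0.28067 + 0.96815×0.95981×0.99714 = -0.105067 + 0.926582 = 0.821515.
Inverse-square distance factor (a/d)² = 0.9992² = 0.998401.
Q̄ = (S_0/π) × 0.998401 × [bracket] = (1361/π) × 0.998401 × 0.821515 = 355.3 W/m².

Q̄ ≈ 355 W/m²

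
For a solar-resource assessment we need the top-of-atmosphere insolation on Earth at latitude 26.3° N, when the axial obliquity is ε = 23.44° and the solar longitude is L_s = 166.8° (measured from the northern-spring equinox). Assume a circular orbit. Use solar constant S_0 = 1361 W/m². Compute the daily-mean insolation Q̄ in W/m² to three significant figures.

Q̄ ≈ 415 W/m²

Solar declination: sin δ = sin ε · sin L_s = sin 23.44° × sin 166.8° = 0.09084, so δ = +5.212°.
cos h₀ = −tan(+26.3°) tan(+5.212°) = -0.0451, h₀ = 1.6159 rad.
Bracket: h₀ sin ϕ sin δ + cos ϕ cos δ sin h₀ = 1.6159×0.44307×0.09084 + 0.89649×0.99587×0.99898 = 0.065038 + 0.891877 = 0.956915.
Q̄ = (S_0/π) × [bracket] = (1361/π) × 0.956915 = 414.6 W/m².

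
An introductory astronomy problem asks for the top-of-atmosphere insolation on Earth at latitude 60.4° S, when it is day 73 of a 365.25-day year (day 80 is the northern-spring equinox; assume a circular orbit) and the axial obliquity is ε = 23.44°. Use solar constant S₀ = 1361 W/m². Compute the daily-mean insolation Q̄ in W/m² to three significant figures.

Q̄ ≈ 243 W/m²

Solar longitude: λ_s = 360° × (73 − 80)/365.25 = -6.899°, i.e. -6.899° + 360° = 353.101°.
sin δ = sin 23.44° × sin 353.101° = -0.04778, so δ = -2.739°.
cos H₀ = −tan(-60.4°) tan(-2.739°) = -0.0842, H₀ = 1.6551 rad.
Bracket: H₀ sin φ sin δ + cos φ cos δ sin H₀ = 1.6551×-0.86949×-0.04778 + 0.49394×0.99886×0.99645 = 0.068760 + 0.491625 = 0.560385.
Q̄ = (S₀/π) × [bracket] = (1361/π) × 0.560385 = 242.8 W/m².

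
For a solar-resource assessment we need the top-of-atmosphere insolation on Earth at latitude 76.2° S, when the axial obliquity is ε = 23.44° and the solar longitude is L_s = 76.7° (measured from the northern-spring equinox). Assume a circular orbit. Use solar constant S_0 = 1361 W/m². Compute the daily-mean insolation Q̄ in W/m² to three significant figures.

Q̄ ≈ 0.00 W/m²

Solar declination: sin δ = sin ε · sin L_s = sin 23.44° × sin 76.7° = 0.38712, so δ = +22.775°.
cos h₀ = −tan(-76.2°) tan(+22.775°) = 1.7093 ≥ 1 ⇒ polar night, h₀ = 0 and Q̄ = 0.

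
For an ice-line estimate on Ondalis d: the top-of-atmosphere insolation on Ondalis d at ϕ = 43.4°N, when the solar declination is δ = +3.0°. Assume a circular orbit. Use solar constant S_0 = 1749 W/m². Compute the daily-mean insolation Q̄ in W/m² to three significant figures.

Q̄ ≈ 436 W/m²

cos h₀ = −tan(+43.4°) tan(+3.000°) = -0.0496, h₀ = 1.6204 rad.
Bracket: h₀ sin ϕ sin δ + cos ϕ cos δ sin h₀ = 1.6204×0.68709×0.05234 + 0.72657×0.99863×0.99877 = 0.058273 + 0.724682 = 0.782955.
Q̄ = (S_0/π) × [bracket] = (1749/π) × 0.782955 = 435.9 W/m².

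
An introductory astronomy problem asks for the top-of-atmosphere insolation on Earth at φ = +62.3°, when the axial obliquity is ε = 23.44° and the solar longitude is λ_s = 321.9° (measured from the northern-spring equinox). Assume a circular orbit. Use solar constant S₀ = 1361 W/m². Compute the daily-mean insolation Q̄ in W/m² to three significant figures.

Solar declination: sin δ = sin ε · sin λ_s = sin 23.44° × sin 321.9° = -0.24545, so δ = -14.208°.
cos H₀ = −tan(+62.3°) tan(-14.208°) = 0.4823, H₀ = 1.0676 rad.
Bracket: H₀ sin φ sin δ + cos φ cos δ sin H₀ = 1.0676×0.88539×-0.24545 + 0.46484×0.96941×0.87602 = -0.232010 + 0.394753 = 0.162743.
Q̄ = (S₀/π) × [bracket] = (1361/π) × 0.162743 = 70.50 W/m².

Q̄ ≈ 70.5 W/m²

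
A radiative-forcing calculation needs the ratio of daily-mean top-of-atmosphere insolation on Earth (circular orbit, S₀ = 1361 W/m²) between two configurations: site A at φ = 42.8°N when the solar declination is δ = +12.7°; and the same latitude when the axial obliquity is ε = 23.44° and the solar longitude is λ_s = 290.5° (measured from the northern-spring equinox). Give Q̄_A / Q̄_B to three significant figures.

— Configuration A (φ=+42.8°):
cos H₀ = −tan(+42.8°) tan(+12.700°) = -0.2087, H₀ = 1.7810 rad.
Bracket: H₀ sin φ sin δ + cos φ cos δ sin H₀ = 1.7810×0.67944×0.21985 + 0.73373×0.97553×0.97798 = 0.266037 + 0.700014 = 0.966051.
Q̄ = (S₀/π) × [bracket] = (1361/π) × 0.966051 = 418.51 W/m².
— Configuration B (φ=+42.8°):
Solar declination: sin δ = sin ε · sin λ_s = sin 23.44° × sin 290.5° = -0.37260, so δ = -21.876°.
cos H₀ = −tan(+42.8°) tan(-21.876°) = 0.3718, H₀ = 1.1898 rad.
Bracket: H₀ sin φ sin δ + cos φ cos δ sin H₀ = 1.1898×0.67944×-0.37260 + 0.73373×0.92799×0.92831 = -0.301209 + 0.632081 = 0.330872.
Q̄ = (S₀/π) × [bracket] = (1361/π) × 0.330872 = 143.34 W/m².
Ratio Q̄_A / Q̄_B = 418.51 / 143.34 = 2.920.

Q̄_A / Q̄_B ≈ 2.92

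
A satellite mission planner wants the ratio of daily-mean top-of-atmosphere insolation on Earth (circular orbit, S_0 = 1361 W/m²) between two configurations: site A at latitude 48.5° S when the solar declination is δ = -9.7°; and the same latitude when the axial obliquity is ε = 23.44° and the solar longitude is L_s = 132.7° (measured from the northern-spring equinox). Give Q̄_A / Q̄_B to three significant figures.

Q̄_A / Q̄_B ≈ 2.63

— Configuration A (ϕ=-48.5°):
cos h₀ = −tan(-48.5°) tan(-9.700°) = -0.1932, h₀ = 1.7652 rad.
Bracket: h₀ sin ϕ sin δ + cos ϕ cos δ sin h₀ = 1.7652×-0.74896×-0.16849 + 0.66262×0.98570×0.98116 = 0.222755 + 0.640839 = 0.863594.
Q̄ = (S_0/π) × [bracket] = (1361/π) × 0.863594 = 374.13 W/m².
— Configuration B (ϕ=-48.5°):
Solar declination: sin δ = sin ε · sin L_s = sin 23.44° × sin 132.7° = 0.29234, so δ = +16.998°.
cos h₀ = −tan(-48.5°) tan(+16.998°) = 0.3455, h₀ = 1.2180 rad.
Bracket: h₀ sin ϕ sin δ + cos ϕ cos δ sin h₀ = 1.2180×-0.74896×0.29234 + 0.66262×0.95631×0.93841 = -0.266682 + 0.594642 = 0.327960.
Q̄ = (S_0/π) × [bracket] = (1361/π) × 0.327960 = 142.08 W/m².
Ratio Q̄_A / Q̄_B = 374.13 / 142.08 = 2.633.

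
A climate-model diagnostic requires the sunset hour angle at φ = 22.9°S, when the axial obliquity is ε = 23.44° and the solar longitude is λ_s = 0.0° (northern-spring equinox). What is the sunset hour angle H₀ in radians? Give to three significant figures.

H₀ = 1.57 rad

Solar declination: sin δ = sin ε · sin λ_s = sin 23.44° × sin 0.0° = 0.00000, so δ = +0.000°.
cos H₀ = −tan φ · tan δ = −tan(-22.9°) × tan(+0.000°) = 0.0000, so H₀ = 1.5708 rad = 90.00°.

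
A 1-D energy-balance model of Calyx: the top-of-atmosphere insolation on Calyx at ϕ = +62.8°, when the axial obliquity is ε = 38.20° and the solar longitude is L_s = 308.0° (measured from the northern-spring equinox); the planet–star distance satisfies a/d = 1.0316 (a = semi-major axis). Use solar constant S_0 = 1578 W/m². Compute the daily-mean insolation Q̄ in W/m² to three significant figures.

Solar declination: sin δ = sin ε · sin L_s = sin 38.20° × sin 308.0° = -0.48731, so δ = -29.164°.
cos h₀ = −tan(+62.8°) tan(-29.164°) = 1.0859 ≥ 1 ⇒ polar night, h₀ = 0 and Q̄ = 0.
Inverse-square distance factor (a/d)² = 1.0316² = 1.064199.

Q̄ ≈ 0.00 W/m²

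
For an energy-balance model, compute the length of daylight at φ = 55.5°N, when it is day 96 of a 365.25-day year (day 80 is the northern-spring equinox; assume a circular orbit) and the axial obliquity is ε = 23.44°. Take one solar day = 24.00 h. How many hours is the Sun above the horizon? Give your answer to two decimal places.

13.21 h

Solar longitude: λ_s = 360° × (96 − 80)/365.25 = 15.770°.
sin δ = sin 23.44° × sin 15.770° = 0.10811, so δ = +6.206°.
cos H₀ = −tan φ · tan δ = −tan(+55.5°) × tan(+6.206°) = -0.1582, so H₀ = 1.7297 rad = 99.10°.
Daylight = 2H₀/(2π) × 24.00 h = (1.7297/π) × 24.00 = 13.21 h.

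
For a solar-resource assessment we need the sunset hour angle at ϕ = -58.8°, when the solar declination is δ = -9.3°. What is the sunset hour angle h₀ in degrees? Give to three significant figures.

cos h₀ = −tan ϕ · tan δ = −tan(-58.8°) × tan(-9.300°) = -0.2704, so h₀ = 1.8446 rad = 105.69°.

h₀ = 106°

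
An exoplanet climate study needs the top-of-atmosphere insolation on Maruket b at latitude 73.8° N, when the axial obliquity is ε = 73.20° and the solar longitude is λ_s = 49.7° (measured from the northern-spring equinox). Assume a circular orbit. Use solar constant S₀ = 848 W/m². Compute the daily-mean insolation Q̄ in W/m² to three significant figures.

Q̄ ≈ 595 W/m²

Solar declination: sin δ = sin ε · sin λ_s = sin 73.20° × sin 49.7° = 0.73012, so δ = +46.896°.
cos H₀ = −tan(+73.8°) tan(+46.896°) = -3.6777 ≤ −1 ⇒ polar day, H₀ = π.
Bracket: H₀ sin φ sin δ + cos φ cos δ sin H₀ = 3.1416×0.96029×0.73012 + 0.27899×0.68332×0.00000 = 2.202660 + 0.000000 = 2.202660.
Q̄ = (S₀/π) × [bracket] = (848/π) × 2.202660 = 594.6 W/m².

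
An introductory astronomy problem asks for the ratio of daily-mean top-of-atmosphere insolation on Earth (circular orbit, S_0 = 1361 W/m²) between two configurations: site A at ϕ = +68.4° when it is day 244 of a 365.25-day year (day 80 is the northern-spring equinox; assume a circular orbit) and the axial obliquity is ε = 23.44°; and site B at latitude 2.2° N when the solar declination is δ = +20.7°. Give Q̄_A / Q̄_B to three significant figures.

— Configuration A (ϕ=+68.4°):
Solar longitude: L_s = 360° × (244 − 80)/365.25 = 161.643°.
sin δ = sin 23.44° × sin 161.643° = 0.12528, so δ = +7.197°.
cos h₀ = −tan(+68.4°) tan(+7.197°) = -0.3189, h₀ = 1.8954 rad.
Bracket: h₀ sin ϕ sin δ + cos ϕ cos δ sin h₀ = 1.8954×0.92978×0.12528 + 0.36812×0.99212×0.94778 = 0.220782 + 0.346147 = 0.566929.
Q̄ = (S_0/π) × [bracket] = (1361/π) × 0.566929 = 245.60 W/m².
— Configuration B (ϕ=+2.2°):
cos h₀ = −tan(+2.2°) tan(+20.700°) = -0.0145, h₀ = 1.5853 rad.
Bracket: h₀ sin ϕ sin δ + cos ϕ cos δ sin h₀ = 1.5853×0.03839×0.35347 + 0.99926×0.93544×0.99989 = 0.021512 + 0.934645 = 0.956157.
Q̄ = (S_0/π) × [bracket] = (1361/π) × 0.956157 = 414.23 W/m².
Ratio Q̄_A / Q̄_B = 245.60 / 414.23 = 0.5929.

Q̄_A / Q̄_B ≈ 0.593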